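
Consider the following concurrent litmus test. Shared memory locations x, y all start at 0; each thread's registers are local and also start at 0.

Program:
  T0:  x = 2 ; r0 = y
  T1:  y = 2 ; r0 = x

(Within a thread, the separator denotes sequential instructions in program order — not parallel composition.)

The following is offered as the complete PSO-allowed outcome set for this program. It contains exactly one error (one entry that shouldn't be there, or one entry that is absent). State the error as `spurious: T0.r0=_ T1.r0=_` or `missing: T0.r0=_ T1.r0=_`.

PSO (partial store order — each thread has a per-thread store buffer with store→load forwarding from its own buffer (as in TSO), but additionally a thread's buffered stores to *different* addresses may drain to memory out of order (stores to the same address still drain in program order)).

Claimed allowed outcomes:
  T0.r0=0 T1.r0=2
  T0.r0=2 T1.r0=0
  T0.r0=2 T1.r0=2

missing: T0.r0=0 T1.r0=0

outcome vector order: (T0.r0,T1.r0)
[PSO] allowed = {0/0; 0/2; 2/0; 2/2}
PSO∖claimed = {0/0}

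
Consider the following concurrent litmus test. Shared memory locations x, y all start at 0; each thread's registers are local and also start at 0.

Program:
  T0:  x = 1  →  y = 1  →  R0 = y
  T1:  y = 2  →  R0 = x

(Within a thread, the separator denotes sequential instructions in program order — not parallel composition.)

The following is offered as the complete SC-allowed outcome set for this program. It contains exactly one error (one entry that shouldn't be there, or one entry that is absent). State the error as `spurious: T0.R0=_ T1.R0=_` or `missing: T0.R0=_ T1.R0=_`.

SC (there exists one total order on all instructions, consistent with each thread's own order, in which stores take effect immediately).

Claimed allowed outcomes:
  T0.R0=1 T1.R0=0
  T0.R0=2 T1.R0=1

outcome vector order: (T0.R0,T1.R0)
[SC] allowed = {10, 11, 21}
SC∖claimed = {11}

missing: T0.R0=1 T1.R0=1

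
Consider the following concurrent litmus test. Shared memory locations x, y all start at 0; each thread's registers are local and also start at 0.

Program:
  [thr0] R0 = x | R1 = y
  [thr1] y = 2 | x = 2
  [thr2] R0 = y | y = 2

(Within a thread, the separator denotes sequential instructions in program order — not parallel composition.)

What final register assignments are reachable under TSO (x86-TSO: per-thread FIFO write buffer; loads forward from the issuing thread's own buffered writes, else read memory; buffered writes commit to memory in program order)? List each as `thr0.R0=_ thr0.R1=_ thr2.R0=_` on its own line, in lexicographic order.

outcome vector order: (thr0.R0,thr0.R1,thr2.R0)
|TSO outcomes| = 6

thr0.R0=0 thr0.R1=0 thr2.R0=0
thr0.R0=0 thr0.R1=0 thr2.R0=2
thr0.R0=0 thr0.R1=2 thr2.R0=0
thr0.R0=0 thr0.R1=2 thr2.R0=2
thr0.R0=2 thr0.R1=2 thr2.R0=0
thr0.R0=2 thr0.R1=2 thr2.R0=2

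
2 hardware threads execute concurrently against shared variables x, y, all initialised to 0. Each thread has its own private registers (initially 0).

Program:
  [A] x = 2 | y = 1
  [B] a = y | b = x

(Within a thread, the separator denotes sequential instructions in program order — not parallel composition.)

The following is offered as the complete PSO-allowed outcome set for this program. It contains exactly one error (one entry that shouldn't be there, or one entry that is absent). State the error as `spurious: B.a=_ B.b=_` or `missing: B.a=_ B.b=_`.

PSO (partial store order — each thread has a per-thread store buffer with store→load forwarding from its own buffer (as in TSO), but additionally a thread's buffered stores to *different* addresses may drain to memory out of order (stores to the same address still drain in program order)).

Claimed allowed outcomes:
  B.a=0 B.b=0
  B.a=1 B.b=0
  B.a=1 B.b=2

outcome vector order: (B.a,B.b)
[PSO] allowed = {0/0; 0/2; 1/0; 1/2}
PSO∖claimed = {0/2}

missing: B.a=0 B.b=2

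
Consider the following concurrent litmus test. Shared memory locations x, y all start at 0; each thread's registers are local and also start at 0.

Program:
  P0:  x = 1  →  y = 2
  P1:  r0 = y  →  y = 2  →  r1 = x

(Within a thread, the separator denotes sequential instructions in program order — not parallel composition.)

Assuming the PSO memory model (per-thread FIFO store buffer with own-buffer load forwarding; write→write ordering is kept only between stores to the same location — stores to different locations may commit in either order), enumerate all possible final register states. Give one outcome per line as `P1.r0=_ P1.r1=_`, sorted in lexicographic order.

P1.r0=0 P1.r1=0
P1.r0=0 P1.r1=1
P1.r0=2 P1.r1=0
P1.r0=2 P1.r1=1

outcome vector order: (P1.r0,P1.r1)
|PSO outcomes| = 4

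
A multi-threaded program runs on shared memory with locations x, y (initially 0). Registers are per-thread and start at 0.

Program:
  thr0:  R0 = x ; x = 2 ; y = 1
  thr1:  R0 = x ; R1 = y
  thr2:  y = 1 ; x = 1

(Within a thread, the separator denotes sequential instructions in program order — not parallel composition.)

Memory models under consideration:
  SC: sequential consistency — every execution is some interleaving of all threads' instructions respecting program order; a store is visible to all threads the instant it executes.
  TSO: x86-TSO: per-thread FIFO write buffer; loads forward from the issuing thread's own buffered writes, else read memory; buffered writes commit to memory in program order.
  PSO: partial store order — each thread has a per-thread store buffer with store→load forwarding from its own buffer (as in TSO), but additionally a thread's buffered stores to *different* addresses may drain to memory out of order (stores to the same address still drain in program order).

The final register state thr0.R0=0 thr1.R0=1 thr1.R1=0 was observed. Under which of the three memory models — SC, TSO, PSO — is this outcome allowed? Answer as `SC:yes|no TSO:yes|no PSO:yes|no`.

outcome vector order: (thr0.R0,thr1.R0,thr1.R1)
under SC → 0/0/0, 0/0/1, 0/1/1, 0/2/0, 0/2/1, 1/0/0, 1/0/1, 1/1/1, 1/2/1
under TSO → 0/0/0, 0/0/1, 0/1/1, 0/2/0, 0/2/1, 1/0/0, 1/0/1, 1/1/1, 1/2/1
under PSO → 0/0/0, 0/0/1, 0/1/0, 0/1/1, 0/2/0, 0/2/1, 1/0/0, 1/0/1, 1/1/0, 1/1/1, 1/2/0, 1/2/1
target 0/1/0 ∈ {PSO}

SC:no TSO:no PSO:yes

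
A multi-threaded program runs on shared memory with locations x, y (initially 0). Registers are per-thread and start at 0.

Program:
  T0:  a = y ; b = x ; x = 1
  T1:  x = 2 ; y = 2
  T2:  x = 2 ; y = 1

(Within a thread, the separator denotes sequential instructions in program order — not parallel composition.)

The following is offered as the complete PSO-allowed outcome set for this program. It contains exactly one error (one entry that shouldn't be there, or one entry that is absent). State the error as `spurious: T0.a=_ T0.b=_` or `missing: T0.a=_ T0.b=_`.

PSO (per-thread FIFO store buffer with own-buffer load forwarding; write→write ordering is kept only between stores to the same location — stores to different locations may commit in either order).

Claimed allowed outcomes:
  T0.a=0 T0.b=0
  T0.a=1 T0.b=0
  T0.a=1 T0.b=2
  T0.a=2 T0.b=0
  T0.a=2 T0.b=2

outcome vector order: (T0.a,T0.b)
under PSO → <0 0> <0 2> <1 0> <1 2> <2 0> <2 2>
PSO∖claimed = {<0 2>}

missing: T0.a=0 T0.b=2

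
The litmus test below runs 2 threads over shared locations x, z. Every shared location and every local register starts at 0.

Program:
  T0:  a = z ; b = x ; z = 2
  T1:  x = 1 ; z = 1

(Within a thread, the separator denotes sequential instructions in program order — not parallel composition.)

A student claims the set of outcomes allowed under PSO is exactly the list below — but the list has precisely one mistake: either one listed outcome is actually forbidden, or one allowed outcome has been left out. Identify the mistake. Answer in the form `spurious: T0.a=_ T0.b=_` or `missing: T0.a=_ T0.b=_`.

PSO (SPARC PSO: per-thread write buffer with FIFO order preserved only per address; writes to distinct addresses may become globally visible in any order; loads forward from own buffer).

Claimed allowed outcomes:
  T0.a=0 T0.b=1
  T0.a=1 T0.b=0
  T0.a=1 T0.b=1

outcome vector order: (T0.a,T0.b)
[PSO] allowed = {<0 0>, <0 1>, <1 0>, <1 1>}
PSO∖claimed = {<0 0>}

missing: T0.a=0 T0.b=0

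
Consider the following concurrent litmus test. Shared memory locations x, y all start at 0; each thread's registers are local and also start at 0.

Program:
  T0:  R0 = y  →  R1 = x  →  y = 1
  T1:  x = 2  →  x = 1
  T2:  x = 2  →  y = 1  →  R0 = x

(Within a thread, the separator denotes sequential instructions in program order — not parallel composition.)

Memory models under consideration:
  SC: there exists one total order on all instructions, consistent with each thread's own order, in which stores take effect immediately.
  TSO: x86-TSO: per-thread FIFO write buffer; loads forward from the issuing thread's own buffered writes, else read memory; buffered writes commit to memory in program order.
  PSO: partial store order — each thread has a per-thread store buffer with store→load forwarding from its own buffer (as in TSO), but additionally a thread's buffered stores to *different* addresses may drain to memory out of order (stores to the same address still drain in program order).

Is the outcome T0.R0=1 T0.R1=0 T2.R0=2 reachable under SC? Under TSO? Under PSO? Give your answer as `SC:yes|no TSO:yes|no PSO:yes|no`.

SC:no TSO:no PSO:yes

outcome vector order: (T0.R0,T0.R1,T2.R0)
SC: 10 outcomes — {0/0/1; 0/0/2; 0/1/1; 0/1/2; 0/2/1; 0/2/2; 1/1/1; 1/1/2; 1/2/1; 1/2/2}
TSO: 10 outcomes — {0/0/1; 0/0/2; 0/1/1; 0/1/2; 0/2/1; 0/2/2; 1/1/1; 1/1/2; 1/2/1; 1/2/2}
PSO: 12 outcomes — {0/0/1; 0/0/2; 0/1/1; 0/1/2; 0/2/1; 0/2/2; 1/0/1; 1/0/2; 1/1/1; 1/1/2; 1/2/1; 1/2/2}
target 1/0/2 ∈ {PSO}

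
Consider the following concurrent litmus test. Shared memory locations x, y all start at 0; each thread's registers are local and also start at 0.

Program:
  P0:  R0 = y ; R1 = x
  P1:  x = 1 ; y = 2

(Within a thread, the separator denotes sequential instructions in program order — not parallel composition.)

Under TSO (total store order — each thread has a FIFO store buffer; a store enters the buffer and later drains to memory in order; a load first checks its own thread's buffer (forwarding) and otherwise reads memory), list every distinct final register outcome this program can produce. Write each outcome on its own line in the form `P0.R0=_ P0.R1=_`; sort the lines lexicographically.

outcome vector order: (P0.R0,P0.R1)
|TSO outcomes| = 3

P0.R0=0 P0.R1=0
P0.R0=0 P0.R1=1
P0.R0=2 P0.R1=1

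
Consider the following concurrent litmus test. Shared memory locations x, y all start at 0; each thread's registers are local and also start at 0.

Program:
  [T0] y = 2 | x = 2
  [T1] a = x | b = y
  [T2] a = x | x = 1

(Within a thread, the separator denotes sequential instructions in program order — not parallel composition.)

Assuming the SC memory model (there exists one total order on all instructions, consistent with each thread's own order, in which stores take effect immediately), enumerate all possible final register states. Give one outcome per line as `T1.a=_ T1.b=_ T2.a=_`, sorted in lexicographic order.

outcome vector order: (T1.a,T1.b,T2.a)
|SC outcomes| = 9

T1.a=0 T1.b=0 T2.a=0
T1.a=0 T1.b=0 T2.a=2
T1.a=0 T1.b=2 T2.a=0
T1.a=0 T1.b=2 T2.a=2
T1.a=1 T1.b=0 T2.a=0
T1.a=1 T1.b=2 T2.a=0
T1.a=1 T1.b=2 T2.a=2
T1.a=2 T1.b=2 T2.a=0
T1.a=2 T1.b=2 T2.a=2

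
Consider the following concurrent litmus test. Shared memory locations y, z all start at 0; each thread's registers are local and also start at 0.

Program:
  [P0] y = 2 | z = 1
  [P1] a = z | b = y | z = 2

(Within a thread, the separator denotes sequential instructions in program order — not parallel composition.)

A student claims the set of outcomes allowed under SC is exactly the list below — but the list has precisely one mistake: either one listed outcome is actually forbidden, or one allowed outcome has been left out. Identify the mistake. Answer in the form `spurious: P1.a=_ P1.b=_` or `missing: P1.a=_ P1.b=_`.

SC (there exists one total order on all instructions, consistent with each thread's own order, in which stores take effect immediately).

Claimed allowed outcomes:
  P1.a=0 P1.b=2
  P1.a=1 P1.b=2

missing: P1.a=0 P1.b=0

outcome vector order: (P1.a,P1.b)
SC (3): <0 0> <0 2> <1 2>
SC∖claimed = {<0 0>}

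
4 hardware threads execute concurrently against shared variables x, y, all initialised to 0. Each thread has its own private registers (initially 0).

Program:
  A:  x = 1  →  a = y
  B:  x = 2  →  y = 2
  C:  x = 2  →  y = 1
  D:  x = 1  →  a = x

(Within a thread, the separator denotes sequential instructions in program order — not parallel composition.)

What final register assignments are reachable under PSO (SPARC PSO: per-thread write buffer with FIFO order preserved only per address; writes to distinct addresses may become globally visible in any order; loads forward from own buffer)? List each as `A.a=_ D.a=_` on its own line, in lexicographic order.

outcome vector order: (A.a,D.a)
|PSO outcomes| = 6

A.a=0 D.a=1
A.a=0 D.a=2
A.a=1 D.a=1
A.a=1 D.a=2
A.a=2 D.a=1
A.a=2 D.a=2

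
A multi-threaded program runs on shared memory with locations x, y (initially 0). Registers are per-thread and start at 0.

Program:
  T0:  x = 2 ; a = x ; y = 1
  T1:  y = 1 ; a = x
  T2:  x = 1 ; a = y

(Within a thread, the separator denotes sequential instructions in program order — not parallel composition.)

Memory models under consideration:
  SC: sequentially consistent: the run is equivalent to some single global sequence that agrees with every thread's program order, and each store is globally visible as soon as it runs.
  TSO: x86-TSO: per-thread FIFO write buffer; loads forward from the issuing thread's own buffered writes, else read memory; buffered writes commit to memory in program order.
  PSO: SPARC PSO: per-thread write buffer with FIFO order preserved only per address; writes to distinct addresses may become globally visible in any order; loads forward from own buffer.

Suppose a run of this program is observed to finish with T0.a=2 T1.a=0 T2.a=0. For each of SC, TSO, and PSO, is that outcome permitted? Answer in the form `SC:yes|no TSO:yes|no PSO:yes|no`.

SC:no TSO:yes PSO:yes

outcome vector order: (T0.a,T1.a,T2.a)
[SC] allowed = {101 110 111 121 201 210 211 220 221}
[TSO] allowed = {100 101 110 111 120 121 200 201 210 211 220 221}
[PSO] allowed = {100 101 110 111 120 121 200 201 210 211 220 221}
target 200 ∈ {TSO,PSO}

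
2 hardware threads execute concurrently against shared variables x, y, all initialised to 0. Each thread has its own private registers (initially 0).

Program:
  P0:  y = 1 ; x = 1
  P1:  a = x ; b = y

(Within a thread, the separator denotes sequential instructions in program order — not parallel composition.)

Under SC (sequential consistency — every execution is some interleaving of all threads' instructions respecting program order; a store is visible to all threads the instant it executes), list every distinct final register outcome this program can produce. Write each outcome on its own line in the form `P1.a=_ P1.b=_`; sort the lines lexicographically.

outcome vector order: (P1.a,P1.b)
|SC outcomes| = 3

P1.a=0 P1.b=0
P1.a=0 P1.b=1
P1.a=1 P1.b=1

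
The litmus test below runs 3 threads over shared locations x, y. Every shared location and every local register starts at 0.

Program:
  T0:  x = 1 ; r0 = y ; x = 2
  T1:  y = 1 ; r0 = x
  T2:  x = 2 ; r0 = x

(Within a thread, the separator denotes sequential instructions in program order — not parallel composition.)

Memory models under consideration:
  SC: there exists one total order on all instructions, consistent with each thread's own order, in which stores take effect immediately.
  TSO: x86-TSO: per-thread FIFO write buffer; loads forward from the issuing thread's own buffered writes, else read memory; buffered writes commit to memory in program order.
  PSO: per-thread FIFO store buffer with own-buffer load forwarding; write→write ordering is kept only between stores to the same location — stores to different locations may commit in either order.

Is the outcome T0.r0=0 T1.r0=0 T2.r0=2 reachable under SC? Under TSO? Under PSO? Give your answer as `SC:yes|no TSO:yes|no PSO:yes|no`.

outcome vector order: (T0.r0,T1.r0,T2.r0)
under SC → <0 1 1>; <0 1 2>; <0 2 1>; <0 2 2>; <1 0 1>; <1 0 2>; <1 1 1>; <1 1 2>; <1 2 1>; <1 2 2>
under TSO → <0 0 1>; <0 0 2>; <0 1 1>; <0 1 2>; <0 2 1>; <0 2 2>; <1 0 1>; <1 0 2>; <1 1 1>; <1 1 2>; <1 2 1>; <1 2 2>
under PSO → <0 0 1>; <0 0 2>; <0 1 1>; <0 1 2>; <0 2 1>; <0 2 2>; <1 0 1>; <1 0 2>; <1 1 1>; <1 1 2>; <1 2 1>; <1 2 2>
target <0 0 2> ∈ {TSO,PSO}

SC:no TSO:yes PSO:yes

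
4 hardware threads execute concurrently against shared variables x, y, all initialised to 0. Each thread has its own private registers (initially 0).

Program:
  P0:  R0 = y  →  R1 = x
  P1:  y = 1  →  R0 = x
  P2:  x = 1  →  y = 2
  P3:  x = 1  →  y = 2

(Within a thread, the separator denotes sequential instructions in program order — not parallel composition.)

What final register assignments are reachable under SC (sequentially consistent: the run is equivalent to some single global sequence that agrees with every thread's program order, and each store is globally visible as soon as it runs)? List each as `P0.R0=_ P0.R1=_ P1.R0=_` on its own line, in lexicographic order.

outcome vector order: (P0.R0,P0.R1,P1.R0)
|SC outcomes| = 10

P0.R0=0 P0.R1=0 P1.R0=0
P0.R0=0 P0.R1=0 P1.R0=1
P0.R0=0 P0.R1=1 P1.R0=0
P0.R0=0 P0.R1=1 P1.R0=1
P0.R0=1 P0.R1=0 P1.R0=0
P0.R0=1 P0.R1=0 P1.R0=1
P0.R0=1 P0.R1=1 P1.R0=0
P0.R0=1 P0.R1=1 P1.R0=1
P0.R0=2 P0.R1=1 P1.R0=0
P0.R0=2 P0.R1=1 P1.R0=1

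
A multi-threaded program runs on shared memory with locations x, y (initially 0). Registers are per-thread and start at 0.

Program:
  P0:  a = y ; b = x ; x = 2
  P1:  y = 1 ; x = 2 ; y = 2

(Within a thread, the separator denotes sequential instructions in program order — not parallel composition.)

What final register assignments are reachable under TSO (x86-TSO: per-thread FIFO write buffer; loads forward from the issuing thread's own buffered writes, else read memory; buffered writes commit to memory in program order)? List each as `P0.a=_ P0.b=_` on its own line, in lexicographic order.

outcome vector order: (P0.a,P0.b)
|TSO outcomes| = 5

P0.a=0 P0.b=0
P0.a=0 P0.b=2
P0.a=1 P0.b=0
P0.a=1 P0.b=2
P0.a=2 P0.b=2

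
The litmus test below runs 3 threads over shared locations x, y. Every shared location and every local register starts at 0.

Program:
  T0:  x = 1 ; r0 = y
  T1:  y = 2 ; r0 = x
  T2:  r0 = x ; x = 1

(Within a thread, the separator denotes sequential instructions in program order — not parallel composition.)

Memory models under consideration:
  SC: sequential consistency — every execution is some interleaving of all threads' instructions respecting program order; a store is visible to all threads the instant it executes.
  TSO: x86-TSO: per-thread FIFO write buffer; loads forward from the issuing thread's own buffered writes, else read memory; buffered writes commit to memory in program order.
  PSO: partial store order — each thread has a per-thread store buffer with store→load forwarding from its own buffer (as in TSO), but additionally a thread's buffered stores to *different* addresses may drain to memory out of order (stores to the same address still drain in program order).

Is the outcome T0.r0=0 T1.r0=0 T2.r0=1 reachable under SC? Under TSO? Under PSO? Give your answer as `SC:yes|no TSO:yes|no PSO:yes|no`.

outcome vector order: (T0.r0,T1.r0,T2.r0)
SC (6): 010, 011, 200, 201, 210, 211
TSO (8): 000, 001, 010, 011, 200, 201, 210, 211
PSO (8): 000, 001, 010, 011, 200, 201, 210, 211
target 001 ∈ {TSO,PSO}

SC:no TSO:yes PSO:yes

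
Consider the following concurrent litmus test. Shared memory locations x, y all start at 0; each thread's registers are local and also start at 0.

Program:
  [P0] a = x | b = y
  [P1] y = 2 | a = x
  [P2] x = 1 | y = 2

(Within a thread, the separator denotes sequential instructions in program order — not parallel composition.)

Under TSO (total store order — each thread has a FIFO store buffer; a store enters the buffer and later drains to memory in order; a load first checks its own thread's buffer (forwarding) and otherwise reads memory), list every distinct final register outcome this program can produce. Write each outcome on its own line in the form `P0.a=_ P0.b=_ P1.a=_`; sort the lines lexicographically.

outcome vector order: (P0.a,P0.b,P1.a)
|TSO outcomes| = 8

P0.a=0 P0.b=0 P1.a=0
P0.a=0 P0.b=0 P1.a=1
P0.a=0 P0.b=2 P1.a=0
P0.a=0 P0.b=2 P1.a=1
P0.a=1 P0.b=0 P1.a=0
P0.a=1 P0.b=0 P1.a=1
P0.a=1 P0.b=2 P1.a=0
P0.a=1 P0.b=2 P1.a=1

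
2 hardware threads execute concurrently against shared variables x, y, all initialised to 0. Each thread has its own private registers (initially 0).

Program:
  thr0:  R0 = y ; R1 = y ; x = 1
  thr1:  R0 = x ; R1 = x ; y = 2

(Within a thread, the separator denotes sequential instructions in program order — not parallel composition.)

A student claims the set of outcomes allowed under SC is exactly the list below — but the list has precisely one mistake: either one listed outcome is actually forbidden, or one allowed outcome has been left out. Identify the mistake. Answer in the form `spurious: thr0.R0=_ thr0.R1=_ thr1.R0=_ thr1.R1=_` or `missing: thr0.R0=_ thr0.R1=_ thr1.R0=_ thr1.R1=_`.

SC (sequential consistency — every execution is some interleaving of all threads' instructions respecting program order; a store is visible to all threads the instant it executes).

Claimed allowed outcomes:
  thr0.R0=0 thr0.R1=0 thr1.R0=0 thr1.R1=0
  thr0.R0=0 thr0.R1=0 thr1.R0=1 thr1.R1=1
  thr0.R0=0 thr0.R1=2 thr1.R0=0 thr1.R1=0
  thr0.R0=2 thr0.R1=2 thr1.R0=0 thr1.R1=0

outcome vector order: (thr0.R0,thr0.R1,thr1.R0,thr1.R1)
SC (5): 0000, 0001, 0011, 0200, 2200
SC∖claimed = {0001}

missing: thr0.R0=0 thr0.R1=0 thr1.R0=0 thr1.R1=1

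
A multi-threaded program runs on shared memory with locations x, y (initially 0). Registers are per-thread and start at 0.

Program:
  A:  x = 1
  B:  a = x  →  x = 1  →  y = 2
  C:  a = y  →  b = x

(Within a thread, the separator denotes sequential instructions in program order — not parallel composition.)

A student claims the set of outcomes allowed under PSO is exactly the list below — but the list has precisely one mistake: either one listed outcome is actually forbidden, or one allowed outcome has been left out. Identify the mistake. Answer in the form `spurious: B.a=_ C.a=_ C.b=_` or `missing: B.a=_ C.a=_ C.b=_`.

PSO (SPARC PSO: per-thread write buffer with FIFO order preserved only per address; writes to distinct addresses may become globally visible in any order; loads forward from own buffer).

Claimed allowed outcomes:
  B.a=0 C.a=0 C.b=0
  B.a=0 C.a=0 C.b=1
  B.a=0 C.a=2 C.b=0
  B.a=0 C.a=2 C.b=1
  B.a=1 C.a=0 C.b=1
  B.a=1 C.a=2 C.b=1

outcome vector order: (B.a,C.a,C.b)
PSO (7): 0/0/0, 0/0/1, 0/2/0, 0/2/1, 1/0/0, 1/0/1, 1/2/1
PSO∖claimed = {1/0/0}

missing: B.a=1 C.a=0 C.b=0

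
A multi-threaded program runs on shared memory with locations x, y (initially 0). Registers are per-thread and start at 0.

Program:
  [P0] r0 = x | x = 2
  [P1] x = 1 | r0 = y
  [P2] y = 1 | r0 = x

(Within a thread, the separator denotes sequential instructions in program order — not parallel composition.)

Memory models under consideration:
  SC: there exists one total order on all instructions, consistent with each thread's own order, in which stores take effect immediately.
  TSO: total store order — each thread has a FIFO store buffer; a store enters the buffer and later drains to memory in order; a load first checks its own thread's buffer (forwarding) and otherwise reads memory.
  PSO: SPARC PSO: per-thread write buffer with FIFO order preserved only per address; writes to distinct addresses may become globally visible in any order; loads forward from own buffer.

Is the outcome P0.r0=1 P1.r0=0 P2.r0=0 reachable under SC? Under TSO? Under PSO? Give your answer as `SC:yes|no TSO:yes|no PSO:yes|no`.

outcome vector order: (P0.r0,P1.r0,P2.r0)
SC: 10 outcomes — {(0,0,1), (0,0,2), (0,1,0), (0,1,1), (0,1,2), (1,0,1), (1,0,2), (1,1,0), (1,1,1), (1,1,2)}
TSO: 12 outcomes — {(0,0,0), (0,0,1), (0,0,2), (0,1,0), (0,1,1), (0,1,2), (1,0,0), (1,0,1), (1,0,2), (1,1,0), (1,1,1), (1,1,2)}
PSO: 12 outcomes — {(0,0,0), (0,0,1), (0,0,2), (0,1,0), (0,1,1), (0,1,2), (1,0,0), (1,0,1), (1,0,2), (1,1,0), (1,1,1), (1,1,2)}
target (1,0,0) ∈ {TSO,PSO}

SC:no TSO:yes PSO:yes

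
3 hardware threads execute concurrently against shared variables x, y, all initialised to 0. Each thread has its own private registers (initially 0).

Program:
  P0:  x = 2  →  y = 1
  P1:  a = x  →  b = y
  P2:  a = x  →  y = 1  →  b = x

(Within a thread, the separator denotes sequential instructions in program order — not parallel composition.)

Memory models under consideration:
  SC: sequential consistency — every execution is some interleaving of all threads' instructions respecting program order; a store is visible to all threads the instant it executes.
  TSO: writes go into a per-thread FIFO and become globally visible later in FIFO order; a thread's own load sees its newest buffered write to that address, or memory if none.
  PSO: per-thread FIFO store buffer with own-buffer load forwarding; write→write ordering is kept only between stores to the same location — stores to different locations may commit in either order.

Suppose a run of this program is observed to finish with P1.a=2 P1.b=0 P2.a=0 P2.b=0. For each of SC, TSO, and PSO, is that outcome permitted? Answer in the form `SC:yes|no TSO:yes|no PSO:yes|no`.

outcome vector order: (P1.a,P1.b,P2.a,P2.b)
SC: 11 outcomes — {0000, 0002, 0022, 0100, 0102, 0122, 2002, 2022, 2100, 2102, 2122}
TSO: 12 outcomes — {0000, 0002, 0022, 0100, 0102, 0122, 2000, 2002, 2022, 2100, 2102, 2122}
PSO: 12 outcomes — {0000, 0002, 0022, 0100, 0102, 0122, 2000, 2002, 2022, 2100, 2102, 2122}
target 2000 ∈ {TSO,PSO}

SC:no TSO:yes PSO:yes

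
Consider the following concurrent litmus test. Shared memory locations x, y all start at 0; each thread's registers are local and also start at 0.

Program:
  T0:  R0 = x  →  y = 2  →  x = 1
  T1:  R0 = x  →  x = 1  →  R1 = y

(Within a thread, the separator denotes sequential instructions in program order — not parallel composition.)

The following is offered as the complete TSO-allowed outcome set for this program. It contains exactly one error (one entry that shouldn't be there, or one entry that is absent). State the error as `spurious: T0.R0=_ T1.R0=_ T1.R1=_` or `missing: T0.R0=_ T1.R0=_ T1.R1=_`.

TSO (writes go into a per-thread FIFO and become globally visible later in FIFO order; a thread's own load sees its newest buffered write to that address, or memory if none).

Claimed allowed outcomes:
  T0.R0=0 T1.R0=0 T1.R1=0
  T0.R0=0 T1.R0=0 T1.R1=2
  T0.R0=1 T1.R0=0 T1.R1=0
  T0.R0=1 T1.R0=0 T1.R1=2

outcome vector order: (T0.R0,T1.R0,T1.R1)
under TSO → 000 002 012 100 102
TSO∖claimed = {012}

missing: T0.R0=0 T1.R0=1 T1.R1=2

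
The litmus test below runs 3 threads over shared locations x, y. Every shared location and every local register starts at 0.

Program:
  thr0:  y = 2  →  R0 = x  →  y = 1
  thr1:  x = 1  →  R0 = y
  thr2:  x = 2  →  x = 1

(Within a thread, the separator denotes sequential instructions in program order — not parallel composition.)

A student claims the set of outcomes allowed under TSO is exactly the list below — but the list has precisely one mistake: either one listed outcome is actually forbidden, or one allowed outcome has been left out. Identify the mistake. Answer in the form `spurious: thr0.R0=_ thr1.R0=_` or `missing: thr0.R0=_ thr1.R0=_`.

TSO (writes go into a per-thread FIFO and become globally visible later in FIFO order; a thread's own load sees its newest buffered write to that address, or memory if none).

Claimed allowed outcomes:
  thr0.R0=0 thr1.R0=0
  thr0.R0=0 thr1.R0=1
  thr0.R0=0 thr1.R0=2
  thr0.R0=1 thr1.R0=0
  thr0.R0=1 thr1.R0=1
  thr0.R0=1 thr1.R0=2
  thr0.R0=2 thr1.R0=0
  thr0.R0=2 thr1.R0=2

missing: thr0.R0=2 thr1.R0=1

outcome vector order: (thr0.R0,thr1.R0)
under TSO → <0 0> <0 1> <0 2> <1 0> <1 1> <1 2> <2 0> <2 1> <2 2>
TSO∖claimed = {<2 1>}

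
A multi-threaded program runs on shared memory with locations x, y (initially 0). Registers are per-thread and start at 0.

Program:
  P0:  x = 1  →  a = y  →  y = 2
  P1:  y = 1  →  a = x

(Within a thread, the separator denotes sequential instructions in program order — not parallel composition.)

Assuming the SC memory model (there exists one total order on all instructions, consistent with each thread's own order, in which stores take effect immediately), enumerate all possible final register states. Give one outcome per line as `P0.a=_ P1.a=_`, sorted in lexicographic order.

P0.a=0 P1.a=1
P0.a=1 P1.a=0
P0.a=1 P1.a=1

outcome vector order: (P0.a,P1.a)
|SC outcomes| = 3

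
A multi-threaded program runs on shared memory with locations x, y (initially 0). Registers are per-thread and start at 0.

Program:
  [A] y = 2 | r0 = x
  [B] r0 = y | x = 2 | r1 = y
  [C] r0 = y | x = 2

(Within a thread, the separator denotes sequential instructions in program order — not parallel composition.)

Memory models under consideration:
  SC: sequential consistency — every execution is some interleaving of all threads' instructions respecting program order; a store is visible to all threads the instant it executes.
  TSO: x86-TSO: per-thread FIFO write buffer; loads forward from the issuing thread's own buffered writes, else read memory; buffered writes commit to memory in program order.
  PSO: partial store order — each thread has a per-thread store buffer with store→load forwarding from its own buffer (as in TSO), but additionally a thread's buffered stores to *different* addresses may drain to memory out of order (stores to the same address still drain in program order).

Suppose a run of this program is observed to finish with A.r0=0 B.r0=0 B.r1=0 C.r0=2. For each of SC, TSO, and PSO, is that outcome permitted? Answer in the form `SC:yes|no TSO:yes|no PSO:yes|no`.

outcome vector order: (A.r0,B.r0,B.r1,C.r0)
SC (10): <0 0 2 0>, <0 0 2 2>, <0 2 2 0>, <0 2 2 2>, <2 0 0 0>, <2 0 0 2>, <2 0 2 0>, <2 0 2 2>, <2 2 2 0>, <2 2 2 2>
TSO (12): <0 0 0 0>, <0 0 0 2>, <0 0 2 0>, <0 0 2 2>, <0 2 2 0>, <0 2 2 2>, <2 0 0 0>, <2 0 0 2>, <2 0 2 0>, <2 0 2 2>, <2 2 2 0>, <2 2 2 2>
PSO (12): <0 0 0 0>, <0 0 0 2>, <0 0 2 0>, <0 0 2 2>, <0 2 2 0>, <0 2 2 2>, <2 0 0 0>, <2 0 0 2>, <2 0 2 0>, <2 0 2 2>, <2 2 2 0>, <2 2 2 2>
target <0 0 0 2> ∈ {TSO,PSO}

SC:no TSO:yes PSO:yes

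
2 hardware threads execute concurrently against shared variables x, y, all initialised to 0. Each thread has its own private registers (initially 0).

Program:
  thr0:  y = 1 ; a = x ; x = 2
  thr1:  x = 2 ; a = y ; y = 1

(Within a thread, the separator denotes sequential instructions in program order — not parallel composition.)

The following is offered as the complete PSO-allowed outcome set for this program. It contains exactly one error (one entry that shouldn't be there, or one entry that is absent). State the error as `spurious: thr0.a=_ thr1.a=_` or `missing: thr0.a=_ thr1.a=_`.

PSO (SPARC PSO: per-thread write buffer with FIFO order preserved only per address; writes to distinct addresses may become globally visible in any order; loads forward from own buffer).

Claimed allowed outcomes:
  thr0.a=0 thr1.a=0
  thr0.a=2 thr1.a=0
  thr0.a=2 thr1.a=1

outcome vector order: (thr0.a,thr1.a)
PSO: 4 outcomes — {(0,0) (0,1) (2,0) (2,1)}
PSO∖claimed = {(0,1)}

missing: thr0.a=0 thr1.a=1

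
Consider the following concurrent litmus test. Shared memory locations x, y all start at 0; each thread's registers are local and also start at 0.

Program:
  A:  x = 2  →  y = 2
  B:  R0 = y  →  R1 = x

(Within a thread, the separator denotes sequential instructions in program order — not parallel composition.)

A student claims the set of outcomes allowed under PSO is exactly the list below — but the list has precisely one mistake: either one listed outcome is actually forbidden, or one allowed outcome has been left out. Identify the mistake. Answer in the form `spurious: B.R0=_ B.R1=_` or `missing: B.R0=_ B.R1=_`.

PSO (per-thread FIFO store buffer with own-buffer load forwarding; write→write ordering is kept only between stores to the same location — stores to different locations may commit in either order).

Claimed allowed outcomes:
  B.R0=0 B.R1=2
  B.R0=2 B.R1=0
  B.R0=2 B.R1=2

outcome vector order: (B.R0,B.R1)
[PSO] allowed = {(0,0); (0,2); (2,0); (2,2)}
PSO∖claimed = {(0,0)}

missing: B.R0=0 B.R1=0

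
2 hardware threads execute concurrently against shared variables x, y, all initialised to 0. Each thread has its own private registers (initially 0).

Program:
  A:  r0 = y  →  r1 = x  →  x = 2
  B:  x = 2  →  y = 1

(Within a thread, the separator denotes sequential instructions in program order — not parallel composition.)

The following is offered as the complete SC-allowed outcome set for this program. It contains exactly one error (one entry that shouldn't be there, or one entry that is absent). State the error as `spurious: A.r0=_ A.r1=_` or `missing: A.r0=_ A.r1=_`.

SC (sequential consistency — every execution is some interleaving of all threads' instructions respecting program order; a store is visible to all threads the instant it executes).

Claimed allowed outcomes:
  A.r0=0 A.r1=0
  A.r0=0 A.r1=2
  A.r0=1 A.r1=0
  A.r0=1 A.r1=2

outcome vector order: (A.r0,A.r1)
SC: 3 outcomes — {<0 0>; <0 2>; <1 2>}
claimed∖SC = {<1 0>}

spurious: A.r0=1 A.r1=0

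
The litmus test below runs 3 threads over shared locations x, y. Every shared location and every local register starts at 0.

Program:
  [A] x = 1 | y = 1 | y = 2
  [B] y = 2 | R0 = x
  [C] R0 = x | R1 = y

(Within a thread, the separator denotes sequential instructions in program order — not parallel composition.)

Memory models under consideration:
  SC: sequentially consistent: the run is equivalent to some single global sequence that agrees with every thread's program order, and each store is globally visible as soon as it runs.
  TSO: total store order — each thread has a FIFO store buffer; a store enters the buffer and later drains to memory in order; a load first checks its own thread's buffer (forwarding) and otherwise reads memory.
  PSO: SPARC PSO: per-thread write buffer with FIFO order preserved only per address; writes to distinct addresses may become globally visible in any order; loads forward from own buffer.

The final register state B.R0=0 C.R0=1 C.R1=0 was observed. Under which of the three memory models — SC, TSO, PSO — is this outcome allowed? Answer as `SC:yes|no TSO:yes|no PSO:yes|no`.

SC:no TSO:yes PSO:yes

outcome vector order: (B.R0,C.R0,C.R1)
SC: 11 outcomes — {000 001 002 011 012 100 101 102 110 111 112}
TSO: 12 outcomes — {000 001 002 010 011 012 100 101 102 110 111 112}
PSO: 12 outcomes — {000 001 002 010 011 012 100 101 102 110 111 112}
target 010 ∈ {TSO,PSO}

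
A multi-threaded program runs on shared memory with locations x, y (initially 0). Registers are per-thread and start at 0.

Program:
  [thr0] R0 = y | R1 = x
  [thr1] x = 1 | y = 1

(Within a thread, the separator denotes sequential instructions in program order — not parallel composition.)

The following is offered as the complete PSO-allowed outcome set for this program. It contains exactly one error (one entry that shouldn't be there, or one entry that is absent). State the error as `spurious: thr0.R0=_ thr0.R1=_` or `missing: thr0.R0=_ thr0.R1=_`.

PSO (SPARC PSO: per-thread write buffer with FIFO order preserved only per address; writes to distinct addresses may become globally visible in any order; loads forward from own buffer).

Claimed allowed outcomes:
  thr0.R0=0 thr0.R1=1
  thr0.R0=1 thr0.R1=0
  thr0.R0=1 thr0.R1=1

outcome vector order: (thr0.R0,thr0.R1)
PSO (4): 0/0 0/1 1/0 1/1
PSO∖claimed = {0/0}

missing: thr0.R0=0 thr0.R1=0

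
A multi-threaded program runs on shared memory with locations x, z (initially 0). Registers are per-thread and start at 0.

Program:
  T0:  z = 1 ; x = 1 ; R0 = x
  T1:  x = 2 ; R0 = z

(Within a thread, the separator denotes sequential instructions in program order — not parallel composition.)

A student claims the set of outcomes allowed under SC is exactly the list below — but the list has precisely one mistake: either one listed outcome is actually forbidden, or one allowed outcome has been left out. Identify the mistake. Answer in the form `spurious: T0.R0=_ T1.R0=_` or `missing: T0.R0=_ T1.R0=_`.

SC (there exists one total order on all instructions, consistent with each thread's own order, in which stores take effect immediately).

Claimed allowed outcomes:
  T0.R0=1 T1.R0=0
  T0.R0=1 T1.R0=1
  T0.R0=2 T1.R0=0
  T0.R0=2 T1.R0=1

outcome vector order: (T0.R0,T1.R0)
[SC] allowed = {<1 0>; <1 1>; <2 1>}
claimed∖SC = {<2 0>}

spurious: T0.R0=2 T1.R0=0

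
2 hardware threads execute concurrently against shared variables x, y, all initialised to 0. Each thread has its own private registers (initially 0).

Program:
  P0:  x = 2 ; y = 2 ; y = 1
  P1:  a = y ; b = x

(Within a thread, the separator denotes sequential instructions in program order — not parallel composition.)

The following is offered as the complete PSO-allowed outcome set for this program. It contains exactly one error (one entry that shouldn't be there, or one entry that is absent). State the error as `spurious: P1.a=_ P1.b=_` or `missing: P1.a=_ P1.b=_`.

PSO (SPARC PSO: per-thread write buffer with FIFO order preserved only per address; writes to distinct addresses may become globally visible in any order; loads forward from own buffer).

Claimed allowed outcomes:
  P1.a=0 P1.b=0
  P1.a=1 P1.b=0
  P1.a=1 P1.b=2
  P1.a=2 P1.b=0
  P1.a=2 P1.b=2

missing: P1.a=0 P1.b=2

outcome vector order: (P1.a,P1.b)
PSO (6): <0 0>; <0 2>; <1 0>; <1 2>; <2 0>; <2 2>
PSO∖claimed = {<0 2>}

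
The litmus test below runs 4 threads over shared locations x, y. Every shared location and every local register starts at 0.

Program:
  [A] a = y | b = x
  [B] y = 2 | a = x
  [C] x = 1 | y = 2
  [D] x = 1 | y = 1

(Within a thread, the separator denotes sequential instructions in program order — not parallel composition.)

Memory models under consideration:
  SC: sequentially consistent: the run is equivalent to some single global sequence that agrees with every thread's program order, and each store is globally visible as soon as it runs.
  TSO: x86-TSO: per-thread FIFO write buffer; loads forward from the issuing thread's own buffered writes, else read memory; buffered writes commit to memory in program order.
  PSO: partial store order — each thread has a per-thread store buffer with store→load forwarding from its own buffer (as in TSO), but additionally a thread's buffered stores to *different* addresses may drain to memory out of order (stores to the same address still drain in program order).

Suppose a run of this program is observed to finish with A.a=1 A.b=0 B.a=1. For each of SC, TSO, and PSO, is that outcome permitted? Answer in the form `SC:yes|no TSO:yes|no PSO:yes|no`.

SC:no TSO:no PSO:yes

outcome vector order: (A.a,A.b,B.a)
under SC → <0 0 0>, <0 0 1>, <0 1 0>, <0 1 1>, <1 1 0>, <1 1 1>, <2 0 0>, <2 0 1>, <2 1 0>, <2 1 1>
under TSO → <0 0 0>, <0 0 1>, <0 1 0>, <0 1 1>, <1 1 0>, <1 1 1>, <2 0 0>, <2 0 1>, <2 1 0>, <2 1 1>
under PSO → <0 0 0>, <0 0 1>, <0 1 0>, <0 1 1>, <1 0 0>, <1 0 1>, <1 1 0>, <1 1 1>, <2 0 0>, <2 0 1>, <2 1 0>, <2 1 1>
target <1 0 1> ∈ {PSO}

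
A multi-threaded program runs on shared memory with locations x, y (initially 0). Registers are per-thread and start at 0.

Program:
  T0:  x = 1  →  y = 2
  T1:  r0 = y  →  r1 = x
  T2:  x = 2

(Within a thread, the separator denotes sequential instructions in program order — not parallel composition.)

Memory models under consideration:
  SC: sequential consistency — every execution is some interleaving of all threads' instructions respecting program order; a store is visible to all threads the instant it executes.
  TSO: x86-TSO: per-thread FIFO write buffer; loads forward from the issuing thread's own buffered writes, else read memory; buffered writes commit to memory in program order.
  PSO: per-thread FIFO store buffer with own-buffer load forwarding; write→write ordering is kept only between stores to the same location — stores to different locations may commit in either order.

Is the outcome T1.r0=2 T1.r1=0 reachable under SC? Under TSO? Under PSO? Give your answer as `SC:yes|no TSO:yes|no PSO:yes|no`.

outcome vector order: (T1.r0,T1.r1)
SC: 5 outcomes — {<0 0> <0 1> <0 2> <2 1> <2 2>}
TSO: 5 outcomes — {<0 0> <0 1> <0 2> <2 1> <2 2>}
PSO: 6 outcomes — {<0 0> <0 1> <0 2> <2 0> <2 1> <2 2>}
target <2 0> ∈ {PSO}

SC:no TSO:no PSO:yes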